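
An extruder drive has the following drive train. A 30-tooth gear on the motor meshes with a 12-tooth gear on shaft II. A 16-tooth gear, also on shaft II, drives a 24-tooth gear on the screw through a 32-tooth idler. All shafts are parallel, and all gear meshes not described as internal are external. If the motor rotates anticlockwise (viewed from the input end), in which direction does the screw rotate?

clockwise

the motor → shaft II: external mesh, 1 reversal → CW.
shaft II → the screw: driver → idler → driven is 2 external meshes, 2 reversals → CW.
3 reversals in total — an odd number — so the screw turns opposite to the motor.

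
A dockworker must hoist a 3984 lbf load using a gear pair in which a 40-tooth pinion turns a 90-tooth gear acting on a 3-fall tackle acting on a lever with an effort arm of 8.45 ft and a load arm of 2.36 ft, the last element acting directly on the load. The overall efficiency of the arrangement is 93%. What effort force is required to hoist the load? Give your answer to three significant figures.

Gear pair MA = 90/40 = 2.25.
Block-and-tackle MA = number of supporting rope parts = 3.
Lever MA = effort arm / load arm = 8.45/2.36 = 3.5805.
Combined ideal MA = 2.25 × 3 × 3.5805 = 24.168.
Actual MA = 24.168 × 0.93 = 22.477.
Effort = load / actual MA = 3984 / 22.477 = 177.25 lbf.

177 lbf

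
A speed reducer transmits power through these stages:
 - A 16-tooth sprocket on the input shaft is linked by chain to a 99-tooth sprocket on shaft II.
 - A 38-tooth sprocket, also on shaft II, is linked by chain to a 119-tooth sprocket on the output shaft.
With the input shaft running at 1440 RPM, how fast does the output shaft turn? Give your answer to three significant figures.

74.3 RPM

Chain: ratio = 99/16 = 6.1875, so shaft II turns at 1440 / 6.1875 = 232.73 RPM.
Chain: ratio = 119/38 = 3.1316, so the output shaft turns at 232.73 / 3.1316 = 74.316 RPM.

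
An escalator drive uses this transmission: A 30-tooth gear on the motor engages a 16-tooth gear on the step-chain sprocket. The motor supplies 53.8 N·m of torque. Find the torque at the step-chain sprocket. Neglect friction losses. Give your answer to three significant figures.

gear mesh 16/30 = 0.53333 → τ = 53.8·0.53333 = 28.693 N·m

28.7 N·m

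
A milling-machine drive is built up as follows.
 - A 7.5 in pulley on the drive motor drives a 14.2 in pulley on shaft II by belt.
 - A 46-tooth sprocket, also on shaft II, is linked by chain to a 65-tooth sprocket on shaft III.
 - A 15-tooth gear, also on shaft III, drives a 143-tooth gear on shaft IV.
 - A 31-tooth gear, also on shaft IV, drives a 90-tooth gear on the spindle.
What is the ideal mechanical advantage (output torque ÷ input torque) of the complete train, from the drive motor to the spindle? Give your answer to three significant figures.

Each stage contributes driven/driver: belt 14.2/7.5 = 1.8933, chain 65/46 = 1.413, gear mesh 143/15 = 9.5333, gear mesh 90/31 = 2.9032.
Overall: 1.8933 × 1.413 × 9.5333 × 2.9032 = 74.047.

74.0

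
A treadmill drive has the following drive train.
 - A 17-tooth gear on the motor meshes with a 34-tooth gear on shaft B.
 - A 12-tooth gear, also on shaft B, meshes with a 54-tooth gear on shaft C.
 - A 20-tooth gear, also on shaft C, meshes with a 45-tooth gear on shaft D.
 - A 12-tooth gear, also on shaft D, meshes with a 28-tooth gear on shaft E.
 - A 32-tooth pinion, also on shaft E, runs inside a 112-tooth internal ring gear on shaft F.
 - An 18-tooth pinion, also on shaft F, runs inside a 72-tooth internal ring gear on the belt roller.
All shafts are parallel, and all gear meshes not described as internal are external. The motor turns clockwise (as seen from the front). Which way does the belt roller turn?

clockwise

the motor → shaft B: external mesh, 1 reversal → CCW.
shaft B → shaft C: external mesh, 1 reversal → CW.
shaft C → shaft D: external mesh, 1 reversal → CCW.
shaft D → shaft E: external mesh, 1 reversal → CW.
shaft E → shaft F: internal mesh, same direction → CW.
shaft F → the belt roller: internal mesh, same direction → CW.
4 reversals in total — an even number — so the belt roller turns the same way as the motor.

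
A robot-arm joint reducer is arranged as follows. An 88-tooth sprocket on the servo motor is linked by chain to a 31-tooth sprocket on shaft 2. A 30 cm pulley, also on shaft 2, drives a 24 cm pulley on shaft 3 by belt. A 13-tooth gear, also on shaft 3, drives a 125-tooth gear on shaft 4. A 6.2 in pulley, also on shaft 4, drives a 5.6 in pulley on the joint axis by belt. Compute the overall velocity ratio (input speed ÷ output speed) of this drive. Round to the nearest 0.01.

2.45

Each stage contributes driven/driver: chain 31/88 = 0.35227, belt 24/30 = 0.8, gear mesh 125/13 = 9.6154, belt 5.6/6.2 = 0.90323.
Overall: 0.35227 × 0.8 × 9.6154 × 0.90323 = 2.4476.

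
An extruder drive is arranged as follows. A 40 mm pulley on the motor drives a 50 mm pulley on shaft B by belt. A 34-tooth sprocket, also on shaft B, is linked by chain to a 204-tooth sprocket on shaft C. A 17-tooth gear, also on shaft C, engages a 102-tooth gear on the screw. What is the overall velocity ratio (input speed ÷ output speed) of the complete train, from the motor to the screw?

45

Each stage contributes driven/driver: belt 50/40 = 1.25, chain 204/34 = 6, gear mesh 102/17 = 6.
Overall: 1.25 × 6 × 6 = 45.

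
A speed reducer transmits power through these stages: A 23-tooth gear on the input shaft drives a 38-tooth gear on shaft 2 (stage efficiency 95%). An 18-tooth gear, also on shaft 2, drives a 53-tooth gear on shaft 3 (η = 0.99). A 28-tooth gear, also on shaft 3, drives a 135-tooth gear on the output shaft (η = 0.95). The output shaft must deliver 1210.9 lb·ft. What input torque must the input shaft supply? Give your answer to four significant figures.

Overall ratio R = 1.6522 × 2.9444 × 4.8214 = 23.455; overall efficiency η = 0.95 × 0.99 × 0.95 = 0.8935.
Input torque = output torque / (R × η) = 1210.9 / (23.455 × 0.8935) = 57.782 lb·ft.

57.78 lb·ft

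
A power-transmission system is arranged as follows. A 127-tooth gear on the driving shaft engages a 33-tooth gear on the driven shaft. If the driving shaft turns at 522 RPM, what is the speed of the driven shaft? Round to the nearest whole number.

2009 RPM

gear mesh 33/127 = 0.25984 → 522/0.25984 = 2008.9 RPM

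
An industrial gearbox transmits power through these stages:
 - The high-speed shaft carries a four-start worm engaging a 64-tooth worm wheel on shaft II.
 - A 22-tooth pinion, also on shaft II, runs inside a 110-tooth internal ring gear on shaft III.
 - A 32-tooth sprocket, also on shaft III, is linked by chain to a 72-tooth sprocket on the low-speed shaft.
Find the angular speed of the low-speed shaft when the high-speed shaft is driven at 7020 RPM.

39 RPM

the high-speed shaft → shaft II (worm, 64/4): 7020 ÷ 16 = 438.75 RPM
shaft II → shaft III (internal gear, 110/22): 438.75 ÷ 5 = 87.75 RPM
shaft III → the low-speed shaft (chain, 72/32): 87.75 ÷ 2.25 = 39 RPM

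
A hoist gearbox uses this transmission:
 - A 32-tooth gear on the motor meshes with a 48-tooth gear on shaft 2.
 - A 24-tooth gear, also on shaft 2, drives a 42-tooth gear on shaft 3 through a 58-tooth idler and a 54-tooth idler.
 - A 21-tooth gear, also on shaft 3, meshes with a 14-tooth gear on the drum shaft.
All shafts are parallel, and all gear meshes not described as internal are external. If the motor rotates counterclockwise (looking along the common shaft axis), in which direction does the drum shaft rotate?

the motor → shaft 2: external mesh, 1 reversal → CW.
shaft 2 → shaft 3: driver → idler → idler → driven is 3 external meshes, 3 reversals → CCW.
shaft 3 → the drum shaft: external mesh, 1 reversal → CW.
5 reversals in total — an odd number — so the drum shaft turns opposite to the motor.

clockwise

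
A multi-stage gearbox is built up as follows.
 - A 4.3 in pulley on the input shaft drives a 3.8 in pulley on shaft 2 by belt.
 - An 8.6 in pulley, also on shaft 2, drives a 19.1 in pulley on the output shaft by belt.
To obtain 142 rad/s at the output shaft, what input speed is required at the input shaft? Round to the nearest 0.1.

278.7 rad/s

Overall ratio R = 0.88372 × 2.2209 = 1.9627.
Required input speed = output speed × R = 142 × 1.9627 = 278.7 rad/s.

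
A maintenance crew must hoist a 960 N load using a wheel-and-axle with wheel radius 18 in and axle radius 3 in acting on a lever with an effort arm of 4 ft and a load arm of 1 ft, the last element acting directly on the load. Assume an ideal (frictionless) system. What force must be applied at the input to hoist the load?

Wheel-and-axle MA = R/r = 18/3 = 6.
Lever MA = effort arm / load arm = 4/1 = 4.
Combined ideal MA = 6 × 4 = 24.
Effort = load / MA = 960 / 24 = 40 N.

40 N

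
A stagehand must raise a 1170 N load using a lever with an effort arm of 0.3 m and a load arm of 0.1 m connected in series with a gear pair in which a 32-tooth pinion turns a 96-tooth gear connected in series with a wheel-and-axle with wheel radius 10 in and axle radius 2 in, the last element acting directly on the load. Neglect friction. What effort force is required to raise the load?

Lever MA = effort arm / load arm = 0.3/0.1 = 3.
Gear pair MA = 96/32 = 3.
Wheel-and-axle MA = R/r = 10/2 = 5.
Combined ideal MA = 3 × 3 × 5 = 45.
Effort = load / MA = 1170 / 45 = 26 N.

26 N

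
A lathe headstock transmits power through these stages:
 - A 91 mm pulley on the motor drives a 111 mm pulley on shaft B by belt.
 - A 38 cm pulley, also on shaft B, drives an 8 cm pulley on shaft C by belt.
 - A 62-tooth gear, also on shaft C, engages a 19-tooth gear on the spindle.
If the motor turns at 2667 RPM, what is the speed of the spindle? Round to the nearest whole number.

33890 RPM

belt 111/91 = 1.2198 → 2667/1.2198 = 2186.5 RPM
belt 8/38 = 0.21053 → 2186.5/0.21053 = 10386 RPM
gear mesh 19/62 = 0.30645 → 10386/0.30645 = 33890 RPM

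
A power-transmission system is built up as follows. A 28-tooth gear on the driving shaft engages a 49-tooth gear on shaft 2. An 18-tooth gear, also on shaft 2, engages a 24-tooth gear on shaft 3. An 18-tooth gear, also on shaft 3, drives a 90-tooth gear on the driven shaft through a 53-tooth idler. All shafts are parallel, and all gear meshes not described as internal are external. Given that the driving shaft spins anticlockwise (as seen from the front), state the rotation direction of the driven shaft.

the driving shaft → shaft 2: external mesh, 1 reversal → CW.
shaft 2 → shaft 3: external mesh, 1 reversal → CCW.
shaft 3 → the driven shaft: driver → idler → driven is 2 external meshes, 2 reversals → CCW.
4 reversals in total — an even number — so the driven shaft turns the same way as the driving shaft.

anticlockwise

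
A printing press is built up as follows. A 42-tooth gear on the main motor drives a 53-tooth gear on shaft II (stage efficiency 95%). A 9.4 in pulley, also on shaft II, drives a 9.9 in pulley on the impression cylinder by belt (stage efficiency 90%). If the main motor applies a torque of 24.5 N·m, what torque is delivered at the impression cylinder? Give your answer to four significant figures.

Gear mesh: ratio = 53/42 = 1.2619; torque at shaft II = 24.5 × 1.2619 × 0.95 = 29.371 N·m.
Belt: ratio = 9.9/9.4 = 1.0532; torque at the impression cylinder = 29.371 × 1.0532 × 0.90 = 27.84 N·m.

27.84 N·m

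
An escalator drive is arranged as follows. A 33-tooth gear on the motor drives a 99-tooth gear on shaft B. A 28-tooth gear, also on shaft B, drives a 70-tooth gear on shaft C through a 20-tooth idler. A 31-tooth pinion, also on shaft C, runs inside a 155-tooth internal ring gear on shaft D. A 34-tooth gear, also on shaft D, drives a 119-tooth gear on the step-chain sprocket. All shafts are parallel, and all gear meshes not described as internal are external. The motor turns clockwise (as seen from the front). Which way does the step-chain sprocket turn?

the motor → shaft B: external mesh, 1 reversal → CCW.
shaft B → shaft C: driver → idler → driven is 2 external meshes, 2 reversals → CCW.
shaft C → shaft D: internal mesh, same direction → CCW.
shaft D → the step-chain sprocket: external mesh, 1 reversal → CW.
4 reversals in total — an even number — so the step-chain sprocket turns the same way as the motor.

clockwise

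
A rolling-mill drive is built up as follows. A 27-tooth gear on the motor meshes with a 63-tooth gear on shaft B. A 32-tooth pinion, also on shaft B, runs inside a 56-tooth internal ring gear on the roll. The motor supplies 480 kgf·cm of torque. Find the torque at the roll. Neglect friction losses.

Gear mesh: ratio = 63/27 = 2.3333; torque at shaft B = 480 × 2.3333 = 1120 kgf·cm.
Internal gear: ratio = 56/32 = 1.75; torque at the roll = 1120 × 1.75 = 1960 kgf·cm.

1960 kgf·cm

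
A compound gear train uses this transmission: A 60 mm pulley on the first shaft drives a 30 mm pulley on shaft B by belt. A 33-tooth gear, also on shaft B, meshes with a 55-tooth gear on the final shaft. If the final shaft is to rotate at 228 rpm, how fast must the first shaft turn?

Overall ratio R = 0.5 × 1.6667 = 0.83333.
Required input speed = output speed × R = 228 × 0.83333 = 190 rpm.

190 rpm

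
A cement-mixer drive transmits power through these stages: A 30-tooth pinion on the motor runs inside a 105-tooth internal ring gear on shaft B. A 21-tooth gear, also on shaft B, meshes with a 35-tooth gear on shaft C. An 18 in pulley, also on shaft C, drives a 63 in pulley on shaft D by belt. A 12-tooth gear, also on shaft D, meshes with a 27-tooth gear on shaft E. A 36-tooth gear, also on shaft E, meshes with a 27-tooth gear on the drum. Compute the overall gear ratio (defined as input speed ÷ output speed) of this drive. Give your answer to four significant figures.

34.45

Each stage contributes driven/driver: internal gear 105/30 = 3.5, gear mesh 35/21 = 1.6667, belt 63/18 = 3.5, gear mesh 27/12 = 2.25, gear mesh 27/36 = 0.75.
Overall: 3.5 × 1.6667 × 3.5 × 2.25 × 0.75 = 34.453.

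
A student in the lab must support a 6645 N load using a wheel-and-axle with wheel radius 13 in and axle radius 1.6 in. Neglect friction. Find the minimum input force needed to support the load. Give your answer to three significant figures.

Wheel-and-axle MA = R/r = 13/1.6 = 8.125.
Effort = load / MA = 6645 / 8.125 = 817.85 N.

818 N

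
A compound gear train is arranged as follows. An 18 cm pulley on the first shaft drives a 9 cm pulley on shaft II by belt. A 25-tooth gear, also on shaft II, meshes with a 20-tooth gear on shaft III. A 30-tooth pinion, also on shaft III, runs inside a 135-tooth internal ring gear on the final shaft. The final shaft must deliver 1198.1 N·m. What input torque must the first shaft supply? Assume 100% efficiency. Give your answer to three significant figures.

Overall ratio R = 0.5 × 0.8 × 4.5 = 1.8.
Input torque = output torque / R = 1198.1 / 1.8 = 665.61 N·m.

666 N·m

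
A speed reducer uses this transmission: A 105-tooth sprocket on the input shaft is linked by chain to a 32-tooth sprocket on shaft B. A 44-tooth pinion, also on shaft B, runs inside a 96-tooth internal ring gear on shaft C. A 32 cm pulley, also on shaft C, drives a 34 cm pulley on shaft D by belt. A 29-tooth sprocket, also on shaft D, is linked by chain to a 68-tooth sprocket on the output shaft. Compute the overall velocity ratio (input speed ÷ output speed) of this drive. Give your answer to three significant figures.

1.66

Each stage contributes driven/driver: chain 32/105 = 0.30476, internal gear 96/44 = 2.1818, belt 34/32 = 1.0625, chain 68/29 = 2.3448.
Overall: 0.30476 × 2.1818 × 1.0625 × 2.3448 = 1.6566.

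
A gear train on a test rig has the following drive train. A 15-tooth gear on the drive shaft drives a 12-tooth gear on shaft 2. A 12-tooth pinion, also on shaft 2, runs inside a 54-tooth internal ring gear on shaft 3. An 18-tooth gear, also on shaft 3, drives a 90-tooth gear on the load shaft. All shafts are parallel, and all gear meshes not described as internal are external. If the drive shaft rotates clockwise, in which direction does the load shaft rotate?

clockwise

the drive shaft → shaft 2: external mesh, 1 reversal → CCW.
shaft 2 → shaft 3: internal mesh, same direction → CCW.
shaft 3 → the load shaft: external mesh, 1 reversal → CW.
2 reversals in total — an even number — so the load shaft turns the same way as the drive shaft.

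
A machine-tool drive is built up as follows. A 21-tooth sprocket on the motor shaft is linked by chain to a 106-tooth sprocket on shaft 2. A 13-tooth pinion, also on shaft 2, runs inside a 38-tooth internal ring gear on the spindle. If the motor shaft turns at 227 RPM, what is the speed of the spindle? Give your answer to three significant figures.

chain 106/21 = 5.0476 → 227/5.0476 = 44.972 RPM
internal gear 38/13 = 2.9231 → 44.972/2.9231 = 15.385 RPM

15.4 RPM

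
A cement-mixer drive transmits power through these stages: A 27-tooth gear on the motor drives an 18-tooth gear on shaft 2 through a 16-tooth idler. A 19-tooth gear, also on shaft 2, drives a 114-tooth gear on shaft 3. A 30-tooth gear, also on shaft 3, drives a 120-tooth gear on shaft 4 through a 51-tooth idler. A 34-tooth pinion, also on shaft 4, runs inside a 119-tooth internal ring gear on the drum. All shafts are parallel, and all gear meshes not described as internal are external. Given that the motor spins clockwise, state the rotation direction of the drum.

anticlockwise

the motor → shaft 2: driver → idler → driven is 2 external meshes, 2 reversals → CW.
shaft 2 → shaft 3: external mesh, 1 reversal → CCW.
shaft 3 → shaft 4: driver → idler → driven is 2 external meshes, 2 reversals → CCW.
shaft 4 → the drum: internal mesh, same direction → CCW.
5 reversals in total — an odd number — so the drum turns opposite to the motor.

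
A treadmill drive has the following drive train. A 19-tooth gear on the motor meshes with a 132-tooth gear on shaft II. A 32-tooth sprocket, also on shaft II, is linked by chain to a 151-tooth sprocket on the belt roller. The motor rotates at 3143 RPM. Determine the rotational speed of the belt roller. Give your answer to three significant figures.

95.9 RPM

the motor → shaft II (gear mesh, 132/19): 3143 ÷ 6.9474 = 452.4 RPM
shaft II → the belt roller (chain, 151/32): 452.4 ÷ 4.7188 = 95.873 RPM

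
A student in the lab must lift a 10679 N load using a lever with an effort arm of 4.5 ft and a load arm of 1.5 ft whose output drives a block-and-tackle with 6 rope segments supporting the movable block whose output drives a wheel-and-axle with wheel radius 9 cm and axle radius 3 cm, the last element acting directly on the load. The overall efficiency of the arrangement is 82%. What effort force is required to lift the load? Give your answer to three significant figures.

241 N

Lever MA = effort arm / load arm = 4.5/1.5 = 3.
Block-and-tackle MA = number of supporting rope parts = 6.
Wheel-and-axle MA = R/r = 9/3 = 3.
Combined ideal MA = 3 × 6 × 3 = 54.
Actual MA = 54 × 0.82 = 44.28.
Effort = load / actual MA = 10679 / 44.28 = 241.17 N.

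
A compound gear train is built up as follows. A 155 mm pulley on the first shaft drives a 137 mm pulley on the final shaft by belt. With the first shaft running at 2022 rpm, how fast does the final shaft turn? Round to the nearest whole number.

2288 rpm

belt 137/155 = 0.88387 → 2022/0.88387 = 2287.7 rpm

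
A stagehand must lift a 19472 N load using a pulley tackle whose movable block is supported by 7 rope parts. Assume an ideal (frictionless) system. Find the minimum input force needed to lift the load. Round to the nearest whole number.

Block-and-tackle MA = number of supporting rope parts = 7.
Effort = load / MA = 19472 / 7 = 2781.7 N.

2782 N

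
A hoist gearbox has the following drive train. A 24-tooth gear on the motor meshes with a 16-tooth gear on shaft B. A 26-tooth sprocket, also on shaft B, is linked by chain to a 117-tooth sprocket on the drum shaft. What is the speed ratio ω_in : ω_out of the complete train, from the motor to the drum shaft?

3

Each stage contributes driven/driver: gear mesh 16/24 = 0.66667, chain 117/26 = 4.5.
Overall: 0.66667 × 4.5 = 3.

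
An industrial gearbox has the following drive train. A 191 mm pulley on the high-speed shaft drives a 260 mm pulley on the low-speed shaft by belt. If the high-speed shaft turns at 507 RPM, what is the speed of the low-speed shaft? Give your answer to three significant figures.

372 RPM

Belt: ratio = 260/191 = 1.3613, so the low-speed shaft turns at 507 / 1.3613 = 372.45 RPM.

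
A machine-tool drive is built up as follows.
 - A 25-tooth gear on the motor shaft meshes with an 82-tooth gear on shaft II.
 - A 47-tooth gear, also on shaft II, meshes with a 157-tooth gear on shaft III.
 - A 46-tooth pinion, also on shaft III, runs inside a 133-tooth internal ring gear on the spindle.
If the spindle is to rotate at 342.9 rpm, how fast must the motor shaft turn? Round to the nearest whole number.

Overall ratio R = 3.28 × 3.3404 × 2.8913 = 31.679.
Required input speed = output speed × R = 342.9 × 31.679 = 10863 rpm.

10863 rpm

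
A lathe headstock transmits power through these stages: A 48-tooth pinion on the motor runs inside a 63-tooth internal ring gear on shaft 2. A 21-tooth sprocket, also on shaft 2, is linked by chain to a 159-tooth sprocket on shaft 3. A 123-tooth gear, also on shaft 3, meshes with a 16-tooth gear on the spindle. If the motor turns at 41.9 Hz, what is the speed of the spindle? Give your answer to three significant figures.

Internal gear: ratio = 63/48 = 1.3125, so shaft 2 turns at 41.9 / 1.3125 = 31.924 Hz.
Chain: ratio = 159/21 = 7.5714, so shaft 3 turns at 31.924 / 7.5714 = 4.2164 Hz.
Gear mesh: ratio = 16/123 = 0.13008, so the spindle turns at 4.2164 / 0.13008 = 32.413 Hz.

32.4 Hz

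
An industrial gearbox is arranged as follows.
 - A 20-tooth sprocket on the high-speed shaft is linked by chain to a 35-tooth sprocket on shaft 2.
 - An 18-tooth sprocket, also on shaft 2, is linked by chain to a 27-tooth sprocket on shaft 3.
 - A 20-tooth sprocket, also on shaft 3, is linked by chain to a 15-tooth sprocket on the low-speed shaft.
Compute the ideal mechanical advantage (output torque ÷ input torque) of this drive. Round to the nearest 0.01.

1.97

Each stage contributes driven/driver: chain 35/20 = 1.75, chain 27/18 = 1.5, chain 15/20 = 0.75.
Overall: 1.75 × 1.5 × 0.75 = 1.9688.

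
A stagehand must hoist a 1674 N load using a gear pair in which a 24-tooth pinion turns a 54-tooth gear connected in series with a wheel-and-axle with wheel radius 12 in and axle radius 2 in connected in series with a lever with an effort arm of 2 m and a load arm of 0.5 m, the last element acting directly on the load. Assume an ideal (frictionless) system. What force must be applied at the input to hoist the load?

31 N

Gear pair MA = 54/24 = 2.25.
Wheel-and-axle MA = R/r = 12/2 = 6.
Lever MA = effort arm / load arm = 2/0.5 = 4.
Combined ideal MA = 2.25 × 6 × 4 = 54.
Effort = load / MA = 1674 / 54 = 31 N.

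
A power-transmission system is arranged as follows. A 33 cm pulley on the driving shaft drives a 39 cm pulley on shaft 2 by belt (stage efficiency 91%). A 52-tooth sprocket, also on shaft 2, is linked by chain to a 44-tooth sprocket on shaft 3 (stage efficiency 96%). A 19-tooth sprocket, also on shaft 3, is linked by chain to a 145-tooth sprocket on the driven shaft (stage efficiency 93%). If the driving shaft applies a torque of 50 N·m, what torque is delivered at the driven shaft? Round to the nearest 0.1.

310.0 N·m

Belt: ratio = 39/33 = 1.1818; torque at shaft 2 = 50 × 1.1818 × 0.91 = 53.773 N·m.
Chain: ratio = 44/52 = 0.84615; torque at shaft 3 = 53.773 × 0.84615 × 0.96 = 43.68 N·m.
Chain: ratio = 145/19 = 7.6316; torque at the driven shaft = 43.68 × 7.6316 × 0.93 = 310.01 N·m.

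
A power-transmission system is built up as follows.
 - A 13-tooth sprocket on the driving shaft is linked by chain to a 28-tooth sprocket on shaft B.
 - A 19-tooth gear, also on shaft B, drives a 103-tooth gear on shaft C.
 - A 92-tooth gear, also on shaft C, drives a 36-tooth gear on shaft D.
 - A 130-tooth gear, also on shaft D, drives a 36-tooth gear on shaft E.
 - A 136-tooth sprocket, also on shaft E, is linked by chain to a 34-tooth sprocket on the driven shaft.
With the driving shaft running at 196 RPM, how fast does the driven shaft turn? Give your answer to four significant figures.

the driving shaft → shaft B (chain, 28/13): 196 ÷ 2.1538 = 91 RPM
shaft B → shaft C (gear mesh, 103/19): 91 ÷ 5.4211 = 16.786 RPM
shaft C → shaft D (gear mesh, 36/92): 16.786 ÷ 0.3913 = 42.899 RPM
shaft D → shaft E (gear mesh, 36/130): 42.899 ÷ 0.27692 = 154.91 RPM
shaft E → the driven shaft (chain, 34/136): 154.91 ÷ 0.25 = 619.65 RPM

619.6 RPM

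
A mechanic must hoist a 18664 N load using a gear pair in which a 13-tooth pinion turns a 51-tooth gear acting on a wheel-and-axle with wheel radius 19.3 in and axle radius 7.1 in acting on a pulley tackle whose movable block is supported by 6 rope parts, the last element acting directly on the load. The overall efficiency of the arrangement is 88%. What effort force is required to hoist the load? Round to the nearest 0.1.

Gear pair MA = 51/13 = 3.9231.
Wheel-and-axle MA = R/r = 19.3/7.1 = 2.7183.
Block-and-tackle MA = number of supporting rope parts = 6.
Combined ideal MA = 3.9231 × 2.7183 × 6 = 63.985.
Actual MA = 63.985 × 0.88 = 56.307.
Effort = load / actual MA = 18664 / 56.307 = 331.47 N.

331.5 N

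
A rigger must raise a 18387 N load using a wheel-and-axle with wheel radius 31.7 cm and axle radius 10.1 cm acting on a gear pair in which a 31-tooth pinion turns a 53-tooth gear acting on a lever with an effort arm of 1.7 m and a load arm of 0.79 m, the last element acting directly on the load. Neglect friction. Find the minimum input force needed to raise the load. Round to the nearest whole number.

Wheel-and-axle MA = R/r = 31.7/10.1 = 3.1386.
Gear pair MA = 53/31 = 1.7097.
Lever MA = effort arm / load arm = 1.7/0.79 = 2.1519.
Combined ideal MA = 3.1386 × 1.7097 × 2.1519 = 11.547.
Effort = load / MA = 18387 / 11.547 = 1592.3 N.

1592 N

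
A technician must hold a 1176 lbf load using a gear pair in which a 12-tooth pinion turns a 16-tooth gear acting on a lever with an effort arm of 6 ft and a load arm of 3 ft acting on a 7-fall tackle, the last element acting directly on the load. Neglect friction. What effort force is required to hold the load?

63 lbf

Gear pair MA = 16/12 = 1.3333.
Lever MA = effort arm / load arm = 6/3 = 2.
Block-and-tackle MA = number of supporting rope parts = 7.
Combined ideal MA = 1.3333 × 2 × 7 = 18.667.
Effort = load / MA = 1176 / 18.667 = 63 lbf.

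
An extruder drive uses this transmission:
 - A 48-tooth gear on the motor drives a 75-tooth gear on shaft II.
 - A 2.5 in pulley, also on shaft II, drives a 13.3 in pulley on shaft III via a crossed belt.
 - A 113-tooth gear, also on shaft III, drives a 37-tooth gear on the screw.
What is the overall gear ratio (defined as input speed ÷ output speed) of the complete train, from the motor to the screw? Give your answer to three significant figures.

Each stage contributes driven/driver: gear mesh 75/48 = 1.5625, belt 13.3/2.5 = 5.32, gear mesh 37/113 = 0.32743.
Overall: 1.5625 × 5.32 × 0.32743 = 2.7218.

2.72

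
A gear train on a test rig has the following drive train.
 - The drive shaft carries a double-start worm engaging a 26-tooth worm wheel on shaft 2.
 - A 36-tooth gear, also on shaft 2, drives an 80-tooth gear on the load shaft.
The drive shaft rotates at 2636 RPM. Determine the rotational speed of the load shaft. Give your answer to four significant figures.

91.25 RPM

Worm: ratio = 26/2 = 13, so shaft 2 turns at 2636 / 13 = 202.77 RPM.
Gear mesh: ratio = 80/36 = 2.2222, so the load shaft turns at 202.77 / 2.2222 = 91.246 RPM.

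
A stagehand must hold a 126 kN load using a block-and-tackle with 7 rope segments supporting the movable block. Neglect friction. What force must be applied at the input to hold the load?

Block-and-tackle MA = number of supporting rope parts = 7.
Effort = load / MA = 126 / 7 = 18 kN.

18 kN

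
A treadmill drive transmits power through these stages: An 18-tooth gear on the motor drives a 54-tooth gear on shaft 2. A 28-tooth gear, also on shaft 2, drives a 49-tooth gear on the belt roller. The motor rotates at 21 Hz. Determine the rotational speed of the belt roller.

4 Hz

Gear mesh: ratio = 54/18 = 3, so shaft 2 turns at 21 / 3 = 7 Hz.
Gear mesh: ratio = 49/28 = 1.75, so the belt roller turns at 7 / 1.75 = 4 Hz.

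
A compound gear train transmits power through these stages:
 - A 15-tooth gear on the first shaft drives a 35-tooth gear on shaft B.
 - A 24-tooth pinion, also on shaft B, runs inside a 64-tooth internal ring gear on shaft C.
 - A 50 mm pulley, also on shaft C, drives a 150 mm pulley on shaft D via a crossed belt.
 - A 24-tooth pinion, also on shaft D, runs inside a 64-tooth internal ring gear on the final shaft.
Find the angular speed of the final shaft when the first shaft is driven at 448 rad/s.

Gear mesh: ratio = 35/15 = 2.3333, so shaft B turns at 448 / 2.3333 = 192 rad/s.
Internal gear: ratio = 64/24 = 2.6667, so shaft C turns at 192 / 2.6667 = 72 rad/s.
Belt: ratio = 150/50 = 3, so shaft D turns at 72 / 3 = 24 rad/s.
Internal gear: ratio = 64/24 = 2.6667, so the final shaft turns at 24 / 2.6667 = 9 rad/s.

9 rad/s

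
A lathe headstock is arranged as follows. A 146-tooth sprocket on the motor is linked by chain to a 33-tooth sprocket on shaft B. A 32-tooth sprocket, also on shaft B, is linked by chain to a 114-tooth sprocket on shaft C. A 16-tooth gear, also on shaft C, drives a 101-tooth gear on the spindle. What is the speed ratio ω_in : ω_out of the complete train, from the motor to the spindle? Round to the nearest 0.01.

Each stage contributes driven/driver: chain 33/146 = 0.22603, chain 114/32 = 3.5625, gear mesh 101/16 = 6.3125.
Overall: 0.22603 × 3.5625 × 6.3125 = 5.083.

5.08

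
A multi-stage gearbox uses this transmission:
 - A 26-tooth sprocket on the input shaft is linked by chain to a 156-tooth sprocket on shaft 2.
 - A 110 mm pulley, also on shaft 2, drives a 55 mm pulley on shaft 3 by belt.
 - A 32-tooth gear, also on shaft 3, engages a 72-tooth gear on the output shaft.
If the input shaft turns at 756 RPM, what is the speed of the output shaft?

the input shaft → shaft 2 (chain, 156/26): 756 ÷ 6 = 126 RPM
shaft 2 → shaft 3 (belt, 55/110): 126 ÷ 0.5 = 252 RPM
shaft 3 → the output shaft (gear mesh, 72/32): 252 ÷ 2.25 = 112 RPM

112 RPM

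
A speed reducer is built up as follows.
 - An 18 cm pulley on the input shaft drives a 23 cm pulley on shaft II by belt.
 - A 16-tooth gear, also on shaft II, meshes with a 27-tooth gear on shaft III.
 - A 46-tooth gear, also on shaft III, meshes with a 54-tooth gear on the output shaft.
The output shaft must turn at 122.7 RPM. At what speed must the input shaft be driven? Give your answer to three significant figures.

Overall ratio R = 1.2778 × 1.6875 × 1.1739 = 2.5313.
Required input speed = output speed × R = 122.7 × 2.5313 = 310.58 RPM.

311 RPM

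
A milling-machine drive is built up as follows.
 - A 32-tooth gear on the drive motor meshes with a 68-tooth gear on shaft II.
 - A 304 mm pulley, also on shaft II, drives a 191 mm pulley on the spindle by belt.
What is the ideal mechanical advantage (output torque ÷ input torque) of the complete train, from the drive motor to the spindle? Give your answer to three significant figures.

1.34

Each stage contributes driven/driver: gear mesh 68/32 = 2.125, belt 191/304 = 0.62829.
Overall: 2.125 × 0.62829 = 1.3351.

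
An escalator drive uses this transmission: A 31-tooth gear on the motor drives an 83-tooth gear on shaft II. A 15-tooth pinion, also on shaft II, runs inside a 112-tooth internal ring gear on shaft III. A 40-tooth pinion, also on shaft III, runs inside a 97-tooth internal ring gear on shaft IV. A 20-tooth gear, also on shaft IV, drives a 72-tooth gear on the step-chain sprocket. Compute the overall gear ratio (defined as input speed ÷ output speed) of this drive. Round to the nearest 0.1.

174.5

Each stage contributes driven/driver: gear mesh 83/31 = 2.6774, internal gear 112/15 = 7.4667, internal gear 97/40 = 2.425, gear mesh 72/20 = 3.6.
Overall: 2.6774 × 7.4667 × 2.425 × 3.6 = 174.52.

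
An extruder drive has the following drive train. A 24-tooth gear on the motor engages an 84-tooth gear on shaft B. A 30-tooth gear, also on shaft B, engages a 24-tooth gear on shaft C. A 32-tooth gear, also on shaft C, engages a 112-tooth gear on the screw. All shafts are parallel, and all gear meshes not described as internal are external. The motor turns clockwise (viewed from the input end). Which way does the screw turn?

counterclockwise

the motor → shaft B: external mesh, 1 reversal → CCW.
shaft B → shaft C: external mesh, 1 reversal → CW.
shaft C → the screw: external mesh, 1 reversal → CCW.
3 reversals in total — an odd number — so the screw turns opposite to the motor.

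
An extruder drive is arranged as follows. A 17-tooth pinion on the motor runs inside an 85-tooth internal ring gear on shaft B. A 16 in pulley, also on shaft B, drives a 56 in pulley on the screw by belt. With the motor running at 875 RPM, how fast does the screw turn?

50 RPM

the motor → shaft B (internal gear, 85/17): 875 ÷ 5 = 175 RPM
shaft B → the screw (belt, 56/16): 175 ÷ 3.5 = 50 RPM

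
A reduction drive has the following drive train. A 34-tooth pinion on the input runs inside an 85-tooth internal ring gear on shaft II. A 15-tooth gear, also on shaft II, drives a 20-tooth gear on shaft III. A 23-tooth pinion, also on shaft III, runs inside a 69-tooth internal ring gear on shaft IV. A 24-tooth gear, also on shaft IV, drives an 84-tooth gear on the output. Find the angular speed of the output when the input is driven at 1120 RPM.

Internal gear: ratio = 85/34 = 2.5, so shaft II turns at 1120 / 2.5 = 448 RPM.
Gear mesh: ratio = 20/15 = 1.3333, so shaft III turns at 448 / 1.3333 = 336 RPM.
Internal gear: ratio = 69/23 = 3, so shaft IV turns at 336 / 3 = 112 RPM.
Gear mesh: ratio = 84/24 = 3.5, so the output turns at 112 / 3.5 = 32 RPM.

32 RPM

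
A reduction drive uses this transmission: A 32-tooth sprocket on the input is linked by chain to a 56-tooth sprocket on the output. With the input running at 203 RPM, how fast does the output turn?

chain 56/32 = 1.75 → 203/1.75 = 116 RPM

116 RPM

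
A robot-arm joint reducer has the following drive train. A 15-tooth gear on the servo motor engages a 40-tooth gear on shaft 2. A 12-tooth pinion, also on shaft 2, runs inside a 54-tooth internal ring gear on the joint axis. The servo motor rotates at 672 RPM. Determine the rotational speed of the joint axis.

56 RPM

Gear mesh: ratio = 40/15 = 2.6667, so shaft 2 turns at 672 / 2.6667 = 252 RPM.
Internal gear: ratio = 54/12 = 4.5, so the joint axis turns at 252 / 4.5 = 56 RPM.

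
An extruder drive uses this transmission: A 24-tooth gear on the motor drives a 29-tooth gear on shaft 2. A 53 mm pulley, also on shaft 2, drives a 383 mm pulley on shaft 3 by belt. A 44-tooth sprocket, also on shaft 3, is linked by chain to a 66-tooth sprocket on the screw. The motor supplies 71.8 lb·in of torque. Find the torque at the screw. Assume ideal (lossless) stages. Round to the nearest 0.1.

After the gear mesh (29/24): 71.8 × 1.2083 = 86.758 lb·in
After the belt (383/53): 86.758 × 7.2264 = 626.95 lb·in
After the chain (66/44): 626.95 × 1.5 = 940.43 lb·in

940.4 lb·in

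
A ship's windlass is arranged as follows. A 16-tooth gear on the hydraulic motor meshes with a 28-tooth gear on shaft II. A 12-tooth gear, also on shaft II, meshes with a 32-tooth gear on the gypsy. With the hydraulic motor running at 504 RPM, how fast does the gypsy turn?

108 RPM

Gear mesh: ratio = 28/16 = 1.75, so shaft II turns at 504 / 1.75 = 288 RPM.
Gear mesh: ratio = 32/12 = 2.6667, so the gypsy turns at 288 / 2.6667 = 108 RPM.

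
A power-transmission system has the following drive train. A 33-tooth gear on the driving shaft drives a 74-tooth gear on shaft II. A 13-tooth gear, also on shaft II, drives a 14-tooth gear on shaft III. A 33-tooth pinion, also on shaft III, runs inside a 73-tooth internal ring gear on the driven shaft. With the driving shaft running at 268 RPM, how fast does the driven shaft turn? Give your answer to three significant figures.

gear mesh 74/33 = 2.2424 → 268/2.2424 = 119.51 RPM
gear mesh 14/13 = 1.0769 → 119.51/1.0769 = 110.98 RPM
internal gear 73/33 = 2.2121 → 110.98/2.2121 = 50.168 RPM

50.2 RPM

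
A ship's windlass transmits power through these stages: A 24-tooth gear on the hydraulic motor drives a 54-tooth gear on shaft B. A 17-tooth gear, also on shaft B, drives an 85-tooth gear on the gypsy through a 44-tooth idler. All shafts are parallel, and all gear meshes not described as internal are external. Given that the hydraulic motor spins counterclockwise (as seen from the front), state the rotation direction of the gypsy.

clockwise

the hydraulic motor → shaft B: external mesh, 1 reversal → CW.
shaft B → the gypsy: driver → idler → driven is 2 external meshes, 2 reversals → CW.
3 reversals in total — an odd number — so the gypsy turns opposite to the hydraulic motor.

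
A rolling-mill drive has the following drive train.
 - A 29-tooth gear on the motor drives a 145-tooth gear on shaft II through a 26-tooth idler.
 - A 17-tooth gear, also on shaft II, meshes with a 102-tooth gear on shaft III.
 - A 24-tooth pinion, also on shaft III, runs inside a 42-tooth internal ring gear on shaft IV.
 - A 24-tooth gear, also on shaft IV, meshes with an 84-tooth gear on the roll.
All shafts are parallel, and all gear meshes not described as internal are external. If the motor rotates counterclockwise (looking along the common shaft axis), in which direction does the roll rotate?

the motor → shaft II: driver → idler → driven is 2 external meshes, 2 reversals → CCW.
shaft II → shaft III: external mesh, 1 reversal → CW.
shaft III → shaft IV: internal mesh, same direction → CW.
shaft IV → the roll: external mesh, 1 reversal → CCW.
4 reversals in total — an even number — so the roll turns the same way as the motor.

counterclockwise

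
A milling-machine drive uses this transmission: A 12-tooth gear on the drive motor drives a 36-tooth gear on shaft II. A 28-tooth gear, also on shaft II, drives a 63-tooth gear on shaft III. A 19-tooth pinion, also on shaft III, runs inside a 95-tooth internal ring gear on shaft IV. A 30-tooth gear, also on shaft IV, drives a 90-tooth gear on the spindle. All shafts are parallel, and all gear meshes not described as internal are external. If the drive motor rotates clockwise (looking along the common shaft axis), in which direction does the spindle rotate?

counterclockwise

the drive motor → shaft II: external mesh, 1 reversal → CCW.
shaft II → shaft III: external mesh, 1 reversal → CW.
shaft III → shaft IV: internal mesh, same direction → CW.
shaft IV → the spindle: external mesh, 1 reversal → CCW.
3 reversals in total — an odd number — so the spindle turns opposite to the drive motor.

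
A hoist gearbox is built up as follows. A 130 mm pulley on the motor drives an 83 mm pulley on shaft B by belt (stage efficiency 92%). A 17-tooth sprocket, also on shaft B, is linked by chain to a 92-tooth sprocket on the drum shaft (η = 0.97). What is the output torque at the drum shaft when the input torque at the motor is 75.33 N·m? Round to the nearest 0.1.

belt 83/130 = 0.63846 → τ = 75.33·0.63846·0.92 = 44.248 N·m
chain 92/17 = 5.4118 → τ = 44.248·5.4118·0.97 = 232.27 N·m

232.3 N·m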